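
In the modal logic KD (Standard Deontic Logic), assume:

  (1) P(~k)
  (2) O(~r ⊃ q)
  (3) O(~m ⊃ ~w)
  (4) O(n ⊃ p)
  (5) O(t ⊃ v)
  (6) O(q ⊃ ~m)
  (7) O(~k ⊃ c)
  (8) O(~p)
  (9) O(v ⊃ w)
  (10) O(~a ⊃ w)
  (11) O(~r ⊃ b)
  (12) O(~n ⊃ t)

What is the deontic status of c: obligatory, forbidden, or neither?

Neither

Premise 7 is O(~k ⊃ c), but O(~k) is not derivable from the premises (the permission P(~k) asserts only ~O(k), not O(~k)), so it does not yield O(c).
No premise or chain of K-axiom applications forces O(c), and none forces O(~c). So c is neither obligatory nor forbidden under these norms.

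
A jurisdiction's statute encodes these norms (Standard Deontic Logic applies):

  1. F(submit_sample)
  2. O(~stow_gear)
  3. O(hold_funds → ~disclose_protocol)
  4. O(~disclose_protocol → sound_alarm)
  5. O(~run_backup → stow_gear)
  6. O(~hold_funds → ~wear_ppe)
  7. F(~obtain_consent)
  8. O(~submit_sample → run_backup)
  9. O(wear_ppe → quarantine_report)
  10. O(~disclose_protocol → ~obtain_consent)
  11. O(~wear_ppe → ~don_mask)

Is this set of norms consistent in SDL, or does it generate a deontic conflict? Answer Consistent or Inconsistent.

Consistent

Premise 5 is O(~run_backup → stow_gear), but O(~run_backup) is not derivable from the premises, so it does not yield O(stow_gear).
So O(stow_gear) is not derivable, and the apparent clash with O(~stow_gear) does not arise.
A world satisfying every obligation exists (e.g. disclose_protocol=true, don_mask=false, hold_funds=false, obtain_consent=true, quarantine_report=false, run_backup=true, sound_alarm=false, stow_gear=false, submit_sample=false, wear_ppe=false); no atom is both obligatory and forbidden, so the set is consistent.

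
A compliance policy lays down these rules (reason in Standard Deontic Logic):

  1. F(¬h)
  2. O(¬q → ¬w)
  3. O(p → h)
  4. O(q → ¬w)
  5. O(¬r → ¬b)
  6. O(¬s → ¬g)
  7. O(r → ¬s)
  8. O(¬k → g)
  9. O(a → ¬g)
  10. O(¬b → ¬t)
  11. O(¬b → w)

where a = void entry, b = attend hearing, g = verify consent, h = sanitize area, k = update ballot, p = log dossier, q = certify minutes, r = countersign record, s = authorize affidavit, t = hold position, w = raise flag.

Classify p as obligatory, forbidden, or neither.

Premise 3 is O(p → h); even if O(h) held, inferring O(p) would be affirming the consequent — invalid.
No premise or chain of K-axiom applications forces O(p), and none forces O(¬p). So p is neither obligatory nor forbidden under these norms.

Neither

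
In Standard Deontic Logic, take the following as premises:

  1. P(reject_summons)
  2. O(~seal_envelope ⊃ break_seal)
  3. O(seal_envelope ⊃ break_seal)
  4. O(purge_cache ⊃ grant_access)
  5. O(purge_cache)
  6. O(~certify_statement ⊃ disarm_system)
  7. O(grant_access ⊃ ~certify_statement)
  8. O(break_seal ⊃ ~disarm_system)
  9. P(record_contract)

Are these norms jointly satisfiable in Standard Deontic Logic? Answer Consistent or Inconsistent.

By case analysis on seal_envelope: premise 3 gives O(seal_envelope ⊃ break_seal) and premise 2 gives O(~seal_envelope ⊃ break_seal), so O(break_seal) either way.
Applying K to premise 8 (O(break_seal ⊃ ~disarm_system)) and O(break_seal) yields O(~disarm_system).
Premise 6, O(~certify_statement ⊃ disarm_system), contraposes to O(~disarm_system ⊃ certify_statement); with O(~disarm_system) we get O(certify_statement).
Premise 7 is O(grant_access ⊃ ~certify_statement); contrapositively O(certify_statement ⊃ ~grant_access). Since O(certify_statement) holds, K gives O(~grant_access).
Premise 4 is O(purge_cache ⊃ grant_access); contrapositively O(~grant_access ⊃ ~purge_cache). Since O(~grant_access) holds, K gives O(~purge_cache).
However, premise 5 gives O(purge_cache).
We now have both O(~purge_cache) and O(purge_cache) — purge_cache is simultaneously obligatory and forbidden, violating the D-axiom.

Inconsistent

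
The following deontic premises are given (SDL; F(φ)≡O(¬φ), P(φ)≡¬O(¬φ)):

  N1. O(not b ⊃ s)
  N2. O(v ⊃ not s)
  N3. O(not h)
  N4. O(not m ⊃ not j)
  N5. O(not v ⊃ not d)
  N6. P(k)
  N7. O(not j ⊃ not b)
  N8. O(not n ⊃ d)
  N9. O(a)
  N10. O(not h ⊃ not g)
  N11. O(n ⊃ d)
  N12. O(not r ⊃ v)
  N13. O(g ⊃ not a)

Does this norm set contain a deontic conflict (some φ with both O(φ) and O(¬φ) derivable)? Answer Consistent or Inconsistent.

Consistent

Premise 13 is O(g ⊃ not a), but O(g) is not derivable from the premises, so it does not yield O(not a).
So O(not a) is not derivable, and the apparent clash with O(a) does not arise.
A world satisfying every obligation exists (e.g. a=true, b=true, d=true, g=false, h=false, j=true, k=false, m=true, n=false, r=false, s=false, v=true); no atom is both obligatory and forbidden, so the set is consistent.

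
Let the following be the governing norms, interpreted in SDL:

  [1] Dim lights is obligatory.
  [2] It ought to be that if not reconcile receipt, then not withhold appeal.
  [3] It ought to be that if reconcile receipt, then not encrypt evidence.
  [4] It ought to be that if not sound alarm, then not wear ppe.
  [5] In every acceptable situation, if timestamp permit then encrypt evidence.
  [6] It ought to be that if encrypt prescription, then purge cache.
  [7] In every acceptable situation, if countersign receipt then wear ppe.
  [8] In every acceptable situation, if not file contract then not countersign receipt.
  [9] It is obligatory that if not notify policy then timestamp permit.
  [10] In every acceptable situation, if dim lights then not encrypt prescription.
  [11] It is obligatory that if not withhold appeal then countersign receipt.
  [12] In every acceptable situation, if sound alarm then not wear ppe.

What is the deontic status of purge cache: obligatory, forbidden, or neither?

Neither

Premise 6 is O(encrypt_prescription → purge_cache), but O(encrypt_prescription) is not derivable from the premises, so it does not yield O(purge_cache).
No premise or chain of K-axiom applications forces O(purge_cache), and none forces O(¬purge_cache). So purge_cache is neither obligatory nor forbidden under these norms.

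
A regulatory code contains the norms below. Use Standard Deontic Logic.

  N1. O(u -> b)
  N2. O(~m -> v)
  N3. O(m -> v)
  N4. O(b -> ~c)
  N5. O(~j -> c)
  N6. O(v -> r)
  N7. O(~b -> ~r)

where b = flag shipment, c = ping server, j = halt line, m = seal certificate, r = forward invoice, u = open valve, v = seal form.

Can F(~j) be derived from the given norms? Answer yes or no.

Yes

By case analysis on m: premise 3 gives O(m -> v) and premise 2 gives O(~m -> v), so O(v) either way.
With premise 6, O(v -> r), the K-axiom yields O(r).
Premise 7 is O(~b -> ~r); contrapositively O(r -> b). Since O(r) holds, K gives O(b).
Applying K to premise 4 (O(b -> ~c)) and O(b) yields O(~c).
The contrapositive of premise 5 (O(~j -> c)) is O(~c -> j), and O(~c) is already established, so O(j).
Premise 1 does not contribute to this derivation.
So O(j) holds, i.e. F(~j). The claim follows.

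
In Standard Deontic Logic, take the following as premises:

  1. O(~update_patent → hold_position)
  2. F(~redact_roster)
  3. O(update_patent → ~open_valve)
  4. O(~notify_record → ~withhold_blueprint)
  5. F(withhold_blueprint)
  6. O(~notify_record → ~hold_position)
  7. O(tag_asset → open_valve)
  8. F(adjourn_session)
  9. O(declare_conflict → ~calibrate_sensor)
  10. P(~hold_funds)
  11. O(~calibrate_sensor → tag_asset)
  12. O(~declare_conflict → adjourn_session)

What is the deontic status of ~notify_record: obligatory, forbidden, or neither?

Forbidden

Premise 8, F(adjourn_session), is equivalent to O(~adjourn_session).
The contrapositive of premise 12 (O(~declare_conflict → adjourn_session)) is O(~adjourn_session → declare_conflict), and O(~adjourn_session) is already established, so O(declare_conflict).
With premise 9, O(declare_conflict → ~calibrate_sensor), the K-axiom yields O(~calibrate_sensor).
With premise 11, O(~calibrate_sensor → tag_asset), the K-axiom yields O(tag_asset).
Premise 7 is O(tag_asset → open_valve); since O(tag_asset), deontic closure gives O(open_valve).
The contrapositive of premise 3 (O(update_patent → ~open_valve)) is O(open_valve → ~update_patent), and O(open_valve) is already established, so O(~update_patent).
Applying K to premise 1 (O(~update_patent → hold_position)) and O(~update_patent) yields O(hold_position).
Premise 6 is O(~notify_record → ~hold_position); contrapositively O(hold_position → notify_record). Since O(hold_position) holds, K gives O(notify_record).
Premises 2, 4, 5, 10 do not contribute to this derivation.
Thus O(notify_record), which is F(~notify_record): ~notify_record is forbidden.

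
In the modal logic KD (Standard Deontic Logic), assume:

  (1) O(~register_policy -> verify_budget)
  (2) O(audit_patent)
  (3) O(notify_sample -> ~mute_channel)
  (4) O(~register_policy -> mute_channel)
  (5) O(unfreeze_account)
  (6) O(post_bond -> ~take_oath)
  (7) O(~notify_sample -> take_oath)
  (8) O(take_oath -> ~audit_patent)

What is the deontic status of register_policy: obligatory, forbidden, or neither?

Obligatory

From premise 2 we have O(audit_patent).
Premise 8 is O(take_oath -> ~audit_patent); contrapositively O(audit_patent -> ~take_oath). Since O(audit_patent) holds, K gives O(~take_oath).
The contrapositive of premise 7 (O(~notify_sample -> take_oath)) is O(~take_oath -> notify_sample), and O(~take_oath) is already established, so O(notify_sample).
Premise 3 is O(notify_sample -> ~mute_channel); since O(notify_sample), deontic closure gives O(~mute_channel).
Premise 4 is O(~register_policy -> mute_channel); contrapositively O(~mute_channel -> register_policy). Since O(~mute_channel) holds, K gives O(register_policy).
Premises 1, 5, 6 do not contribute to this derivation.
Hence register_policy is obligatory.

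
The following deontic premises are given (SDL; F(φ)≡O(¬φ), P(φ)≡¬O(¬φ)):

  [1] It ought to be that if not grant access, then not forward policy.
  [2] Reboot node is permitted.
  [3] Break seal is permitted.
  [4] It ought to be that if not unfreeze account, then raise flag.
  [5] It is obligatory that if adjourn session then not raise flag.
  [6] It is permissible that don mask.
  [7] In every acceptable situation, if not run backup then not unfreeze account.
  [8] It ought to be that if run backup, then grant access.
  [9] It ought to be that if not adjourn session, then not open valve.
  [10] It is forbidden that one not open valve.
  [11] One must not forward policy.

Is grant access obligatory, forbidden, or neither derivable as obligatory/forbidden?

Obligatory

F(¬open_valve) at premise 10 means O(open_valve).
Premise 9 is O(¬adjourn_session → ¬open_valve); contrapositively O(open_valve → adjourn_session). Since O(open_valve) holds, K gives O(adjourn_session).
Premise 5 is O(adjourn_session → ¬raise_flag); since O(adjourn_session), deontic closure gives O(¬raise_flag).
The contrapositive of premise 4 (O(¬unfreeze_account → raise_flag)) is O(¬raise_flag → unfreeze_account), and O(¬raise_flag) is already established, so O(unfreeze_account).
Premise 7, O(¬run_backup → ¬unfreeze_account), contraposes to O(unfreeze_account → run_backup); with O(unfreeze_account) we get O(run_backup).
Applying K to premise 8 (O(run_backup → grant_access)) and O(run_backup) yields O(grant_access).
Premises 1, 2, 3, 6, 11 do not contribute to this derivation.
Hence grant_access is obligatory.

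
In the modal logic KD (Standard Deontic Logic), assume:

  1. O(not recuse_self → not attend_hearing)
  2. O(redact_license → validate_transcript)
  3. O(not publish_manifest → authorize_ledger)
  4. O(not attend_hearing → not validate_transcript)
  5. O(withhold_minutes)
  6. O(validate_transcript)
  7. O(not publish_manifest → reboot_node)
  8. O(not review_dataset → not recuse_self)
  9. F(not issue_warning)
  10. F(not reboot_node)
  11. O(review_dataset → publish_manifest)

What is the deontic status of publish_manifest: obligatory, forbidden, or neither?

Premise 6 states O(validate_transcript) outright.
Premise 4 is O(not attend_hearing → not validate_transcript); contrapositively O(validate_transcript → attend_hearing). Since O(validate_transcript) holds, K gives O(attend_hearing).
Premise 1 is O(not recuse_self → not attend_hearing); contrapositively O(attend_hearing → recuse_self). Since O(attend_hearing) holds, K gives O(recuse_self).
The contrapositive of premise 8 (O(not review_dataset → not recuse_self)) is O(recuse_self → review_dataset), and O(recuse_self) is already established, so O(review_dataset).
Applying K to premise 11 (O(review_dataset → publish_manifest)) and O(review_dataset) yields O(publish_manifest).
Premises 2, 3, 5, 7, 9, 10 do not contribute to this derivation.
Hence publish_manifest is obligatory.

Obligatory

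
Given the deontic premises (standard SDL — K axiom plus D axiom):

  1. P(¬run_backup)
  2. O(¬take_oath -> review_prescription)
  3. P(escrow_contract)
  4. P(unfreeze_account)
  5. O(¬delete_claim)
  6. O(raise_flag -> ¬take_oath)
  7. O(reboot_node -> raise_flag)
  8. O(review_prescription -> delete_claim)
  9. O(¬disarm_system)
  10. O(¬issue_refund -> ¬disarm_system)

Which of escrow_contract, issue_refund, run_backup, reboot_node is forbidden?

From premise 5 we have O(¬delete_claim).
Premise 8, O(review_prescription -> delete_claim), contraposes to O(¬delete_claim -> ¬review_prescription); with O(¬delete_claim) we get O(¬review_prescription).
Premise 2 is O(¬take_oath -> review_prescription); contrapositively O(¬review_prescription -> take_oath). Since O(¬review_prescription) holds, K gives O(take_oath).
The contrapositive of premise 6 (O(raise_flag -> ¬take_oath)) is O(take_oath -> ¬raise_flag), and O(take_oath) is already established, so O(¬raise_flag).
Premise 7, O(reboot_node -> raise_flag), contraposes to O(¬raise_flag -> ¬reboot_node); with O(¬raise_flag) we get O(¬reboot_node).
So O(¬reboot_node) holds, i.e. reboot_node is forbidden. None of the other listed options is forbidden under the premises.

reboot_node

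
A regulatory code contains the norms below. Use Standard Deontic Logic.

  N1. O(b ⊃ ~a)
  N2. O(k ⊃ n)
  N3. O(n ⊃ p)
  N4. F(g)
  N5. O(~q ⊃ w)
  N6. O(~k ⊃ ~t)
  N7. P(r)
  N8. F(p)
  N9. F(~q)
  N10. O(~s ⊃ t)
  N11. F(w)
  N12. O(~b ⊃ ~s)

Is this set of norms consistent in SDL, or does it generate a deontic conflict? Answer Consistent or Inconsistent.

Premise 5 is O(~q ⊃ w), but O(~q) is not derivable from the premises, so it does not yield O(w).
So O(w) is not derivable, and the apparent clash with O(~w) does not arise.
A world satisfying every obligation exists (e.g. a=false, b=true, g=false, k=false, n=false, p=false, q=true, r=false, s=true, t=false, w=false); no atom is both obligatory and forbidden, so the set is consistent.

Consistent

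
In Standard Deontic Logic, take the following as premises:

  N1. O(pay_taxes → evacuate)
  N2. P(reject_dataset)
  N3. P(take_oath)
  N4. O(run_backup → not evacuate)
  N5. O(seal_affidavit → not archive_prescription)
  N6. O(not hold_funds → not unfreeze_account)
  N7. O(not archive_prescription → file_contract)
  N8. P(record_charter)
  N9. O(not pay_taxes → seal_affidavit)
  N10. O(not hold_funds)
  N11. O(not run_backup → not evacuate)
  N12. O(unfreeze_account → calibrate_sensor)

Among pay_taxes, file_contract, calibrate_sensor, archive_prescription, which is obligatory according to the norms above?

file_contract

Premises 4 and 11 cover both cases: O(run_backup → not evacuate) and O(not run_backup → not evacuate). Since run_backup ∨ not run_backup is a tautology, O(not evacuate) follows.
Premise 1 is O(pay_taxes → evacuate); contrapositively O(not evacuate → not pay_taxes). Since O(not evacuate) holds, K gives O(not pay_taxes).
Applying K to premise 9 (O(not pay_taxes → seal_affidavit)) and O(not pay_taxes) yields O(seal_affidavit).
With premise 5, O(seal_affidavit → not archive_prescription), the K-axiom yields O(not archive_prescription).
With premise 7, O(not archive_prescription → file_contract), the K-axiom yields O(file_contract).
So O(file_contract) holds — file_contract is obligatory. None of the other listed options is made obligatory by any chain of premises.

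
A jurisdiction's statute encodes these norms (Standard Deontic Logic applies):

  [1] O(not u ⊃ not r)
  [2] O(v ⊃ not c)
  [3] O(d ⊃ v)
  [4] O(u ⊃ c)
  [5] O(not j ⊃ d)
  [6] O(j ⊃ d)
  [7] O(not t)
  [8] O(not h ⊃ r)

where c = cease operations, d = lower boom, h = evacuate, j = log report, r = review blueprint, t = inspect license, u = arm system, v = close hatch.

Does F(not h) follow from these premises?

By case analysis on j: premise 6 gives O(j ⊃ d) and premise 5 gives O(not j ⊃ d), so O(d) either way.
Applying K to premise 3 (O(d ⊃ v)) and O(d) yields O(v).
Premise 2 is O(v ⊃ not c); since O(v), deontic closure gives O(not c).
Premise 4, O(u ⊃ c), contraposes to O(not c ⊃ not u); with O(not c) we get O(not u).
With premise 1, O(not u ⊃ not r), the K-axiom yields O(not r).
The contrapositive of premise 8 (O(not h ⊃ r)) is O(not r ⊃ h), and O(not r) is already established, so O(h).
Premise 7 does not contribute to this derivation.
So O(h) holds, i.e. F(not h). The claim follows.

Yes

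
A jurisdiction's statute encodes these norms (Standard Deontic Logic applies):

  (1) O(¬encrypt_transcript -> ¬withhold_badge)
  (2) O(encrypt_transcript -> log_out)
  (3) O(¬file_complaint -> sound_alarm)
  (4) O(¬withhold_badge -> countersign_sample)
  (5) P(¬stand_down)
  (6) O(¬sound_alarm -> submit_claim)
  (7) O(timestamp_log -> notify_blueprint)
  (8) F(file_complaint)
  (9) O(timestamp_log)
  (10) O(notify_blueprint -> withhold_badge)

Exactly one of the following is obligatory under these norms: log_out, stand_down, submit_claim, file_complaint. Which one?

log_out

From premise 9 we have O(timestamp_log).
Premise 7 is O(timestamp_log -> notify_blueprint); since O(timestamp_log), deontic closure gives O(notify_blueprint).
Applying K to premise 10 (O(notify_blueprint -> withhold_badge)) and O(notify_blueprint) yields O(withhold_badge).
The contrapositive of premise 1 (O(¬encrypt_transcript -> ¬withhold_badge)) is O(withhold_badge -> encrypt_transcript), and O(withhold_badge) is already established, so O(encrypt_transcript).
Premise 2 is O(encrypt_transcript -> log_out); since O(encrypt_transcript), deontic closure gives O(log_out).
So O(log_out) holds — log_out is obligatory. None of the other listed options is made obligatory by any chain of premises.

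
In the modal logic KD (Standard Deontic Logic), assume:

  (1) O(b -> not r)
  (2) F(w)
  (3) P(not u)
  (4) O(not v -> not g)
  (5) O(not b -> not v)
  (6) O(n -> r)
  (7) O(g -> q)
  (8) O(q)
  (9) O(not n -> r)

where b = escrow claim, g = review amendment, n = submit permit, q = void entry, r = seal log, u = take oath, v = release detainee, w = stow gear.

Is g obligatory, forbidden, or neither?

Premises 9 and 6 are O(not n -> r) and O(n -> r); every ideal world satisfies not n or n, so in either case r holds — hence O(r).
Premise 1 is O(b -> not r); contrapositively O(r -> not b). Since O(r) holds, K gives O(not b).
With premise 5, O(not b -> not v), the K-axiom yields O(not v).
From O(not v) and premise 4, O(not v -> not g), we obtain O(not g).
Premises 2, 3, 7, 8 do not contribute to this derivation.
Thus O(not g), which is F(g): g is forbidden.

Forbidden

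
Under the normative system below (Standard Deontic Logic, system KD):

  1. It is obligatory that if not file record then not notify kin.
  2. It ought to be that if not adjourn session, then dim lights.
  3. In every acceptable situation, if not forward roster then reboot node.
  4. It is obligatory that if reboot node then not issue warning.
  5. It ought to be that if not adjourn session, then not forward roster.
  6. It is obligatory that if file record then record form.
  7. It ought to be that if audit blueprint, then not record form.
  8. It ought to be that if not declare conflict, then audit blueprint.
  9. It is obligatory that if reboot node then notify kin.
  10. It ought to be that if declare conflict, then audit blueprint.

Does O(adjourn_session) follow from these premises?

Yes

Premises 10 and 8 are O(declare_conflict → audit_blueprint) and O(¬declare_conflict → audit_blueprint); every ideal world satisfies declare_conflict or ¬declare_conflict, so in either case audit_blueprint holds — hence O(audit_blueprint).
Premise 7 is O(audit_blueprint → ¬record_form); since O(audit_blueprint), deontic closure gives O(¬record_form).
Premise 6 is O(file_record → record_form); contrapositively O(¬record_form → ¬file_record). Since O(¬record_form) holds, K gives O(¬file_record).
Premise 1 is O(¬file_record → ¬notify_kin); since O(¬file_record), deontic closure gives O(¬notify_kin).
The contrapositive of premise 9 (O(reboot_node → notify_kin)) is O(¬notify_kin → ¬reboot_node), and O(¬notify_kin) is already established, so O(¬reboot_node).
Premise 3, O(¬forward_roster → reboot_node), contraposes to O(¬reboot_node → forward_roster); with O(¬reboot_node) we get O(forward_roster).
Premise 5 is O(¬adjourn_session → ¬forward_roster); contrapositively O(forward_roster → adjourn_session). Since O(forward_roster) holds, K gives O(adjourn_session).
Premises 2, 4 do not contribute to this derivation.
So O(adjourn_session) follows.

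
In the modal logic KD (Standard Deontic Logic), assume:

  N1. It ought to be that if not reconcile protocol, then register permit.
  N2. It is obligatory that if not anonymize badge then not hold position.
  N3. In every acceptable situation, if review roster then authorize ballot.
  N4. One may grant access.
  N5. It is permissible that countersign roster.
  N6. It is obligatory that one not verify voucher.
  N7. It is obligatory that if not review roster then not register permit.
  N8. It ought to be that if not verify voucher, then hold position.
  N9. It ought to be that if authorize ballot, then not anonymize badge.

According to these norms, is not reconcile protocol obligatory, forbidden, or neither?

From premise 6 we have O(¬verify_voucher).
Premise 8 is O(¬verify_voucher → hold_position); since O(¬verify_voucher), deontic closure gives O(hold_position).
Premise 2, O(¬anonymize_badge → ¬hold_position), contraposes to O(hold_position → anonymize_badge); with O(hold_position) we get O(anonymize_badge).
Premise 9 is O(authorize_ballot → ¬anonymize_badge); contrapositively O(anonymize_badge → ¬authorize_ballot). Since O(anonymize_badge) holds, K gives O(¬authorize_ballot).
Premise 3, O(review_roster → authorize_ballot), contraposes to O(¬authorize_ballot → ¬review_roster); with O(¬authorize_ballot) we get O(¬review_roster).
Premise 7 is O(¬review_roster → ¬register_permit); since O(¬review_roster), deontic closure gives O(¬register_permit).
Premise 1, O(¬reconcile_protocol → register_permit), contraposes to O(¬register_permit → reconcile_protocol); with O(¬register_permit) we get O(reconcile_protocol).
Premises 4, 5 do not contribute to this derivation.
Thus O(reconcile_protocol), which is F(¬reconcile_protocol): ¬reconcile_protocol is forbidden.

Forbidden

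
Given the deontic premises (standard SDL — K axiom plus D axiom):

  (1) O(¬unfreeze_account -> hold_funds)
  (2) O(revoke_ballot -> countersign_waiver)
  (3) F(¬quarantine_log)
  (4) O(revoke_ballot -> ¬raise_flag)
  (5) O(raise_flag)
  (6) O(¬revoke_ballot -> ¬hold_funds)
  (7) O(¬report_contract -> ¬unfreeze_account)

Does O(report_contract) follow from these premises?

From premise 5 we have O(raise_flag).
Premise 4, O(revoke_ballot -> ¬raise_flag), contraposes to O(raise_flag -> ¬revoke_ballot); with O(raise_flag) we get O(¬revoke_ballot).
Premise 6 is O(¬revoke_ballot -> ¬hold_funds); since O(¬revoke_ballot), deontic closure gives O(¬hold_funds).
Premise 1 is O(¬unfreeze_account -> hold_funds); contrapositively O(¬hold_funds -> unfreeze_account). Since O(¬hold_funds) holds, K gives O(unfreeze_account).
Premise 7, O(¬report_contract -> ¬unfreeze_account), contraposes to O(unfreeze_account -> report_contract); with O(unfreeze_account) we get O(report_contract).
Premises 2, 3 do not contribute to this derivation.
So O(report_contract) follows.

Yes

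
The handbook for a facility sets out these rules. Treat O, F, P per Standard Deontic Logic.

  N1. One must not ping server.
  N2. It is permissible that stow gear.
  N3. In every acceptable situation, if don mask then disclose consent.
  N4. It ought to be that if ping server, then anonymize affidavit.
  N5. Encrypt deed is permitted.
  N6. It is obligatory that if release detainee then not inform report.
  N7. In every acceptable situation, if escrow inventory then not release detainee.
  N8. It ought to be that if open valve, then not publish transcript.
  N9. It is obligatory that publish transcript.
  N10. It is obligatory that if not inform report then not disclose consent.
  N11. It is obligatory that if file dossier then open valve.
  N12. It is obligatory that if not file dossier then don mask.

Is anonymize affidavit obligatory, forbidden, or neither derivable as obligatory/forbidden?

Premise 4 is O(ping_server → anonymize_affidavit), but O(ping_server) is not derivable from the premises, so it does not yield O(anonymize_affidavit).
No premise or chain of K-axiom applications forces O(anonymize_affidavit), and none forces O(¬anonymize_affidavit). So anonymize_affidavit is neither obligatory nor forbidden under these norms.

Neither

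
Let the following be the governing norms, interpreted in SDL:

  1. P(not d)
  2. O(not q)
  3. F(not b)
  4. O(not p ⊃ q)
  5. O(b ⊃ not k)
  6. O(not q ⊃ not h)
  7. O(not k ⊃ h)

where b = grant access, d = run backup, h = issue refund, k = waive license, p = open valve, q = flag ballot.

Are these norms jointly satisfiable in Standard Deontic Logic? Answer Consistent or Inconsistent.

Inconsistent

Premise 3 is F(not b), i.e. O(b).
Premise 5 is O(b ⊃ not k); since O(b), deontic closure gives O(not k).
Premise 7 is O(not k ⊃ h); since O(not k), deontic closure gives O(h).
Premise 6, O(not q ⊃ not h), contraposes to O(h ⊃ q); with O(h) we get O(q).
But premise 2 directly asserts O(not q).
We now have both O(q) and O(not q) — q is simultaneously obligatory and forbidden, violating the D-axiom.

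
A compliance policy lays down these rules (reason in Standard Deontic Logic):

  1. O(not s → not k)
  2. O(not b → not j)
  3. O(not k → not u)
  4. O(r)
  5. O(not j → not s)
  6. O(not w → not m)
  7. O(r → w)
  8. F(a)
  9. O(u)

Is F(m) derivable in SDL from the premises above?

Premise 6 is O(not w → not m), but O(not w) is not derivable from the premises, so it does not yield O(not m).
No other premise forces O(not m). An ideal world satisfying every premise can still have m true, so F(m) is not derivable.

No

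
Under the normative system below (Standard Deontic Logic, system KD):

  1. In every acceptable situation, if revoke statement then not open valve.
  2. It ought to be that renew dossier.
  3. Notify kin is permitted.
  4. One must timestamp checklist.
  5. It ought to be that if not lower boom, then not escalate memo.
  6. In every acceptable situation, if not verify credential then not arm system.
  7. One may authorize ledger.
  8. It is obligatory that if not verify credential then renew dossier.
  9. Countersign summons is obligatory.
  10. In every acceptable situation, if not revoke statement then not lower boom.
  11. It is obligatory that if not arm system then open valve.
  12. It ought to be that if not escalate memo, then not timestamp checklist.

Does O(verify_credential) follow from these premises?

Yes

Premise 4 states O(timestamp_checklist) outright.
The contrapositive of premise 12 (O(¬escalate_memo → ¬timestamp_checklist)) is O(timestamp_checklist → escalate_memo), and O(timestamp_checklist) is already established, so O(escalate_memo).
The contrapositive of premise 5 (O(¬lower_boom → ¬escalate_memo)) is O(escalate_memo → lower_boom), and O(escalate_memo) is already established, so O(lower_boom).
Premise 10, O(¬revoke_statement → ¬lower_boom), contraposes to O(lower_boom → revoke_statement); with O(lower_boom) we get O(revoke_statement).
Premise 1 is O(revoke_statement → ¬open_valve); since O(revoke_statement), deontic closure gives O(¬open_valve).
The contrapositive of premise 11 (O(¬arm_system → open_valve)) is O(¬open_valve → arm_system), and O(¬open_valve) is already established, so O(arm_system).
Premise 6 is O(¬verify_credential → ¬arm_system); contrapositively O(arm_system → verify_credential). Since O(arm_system) holds, K gives O(verify_credential).
Premises 2, 3, 7, 8, 9 do not contribute to this derivation.
So O(verify_credential) follows.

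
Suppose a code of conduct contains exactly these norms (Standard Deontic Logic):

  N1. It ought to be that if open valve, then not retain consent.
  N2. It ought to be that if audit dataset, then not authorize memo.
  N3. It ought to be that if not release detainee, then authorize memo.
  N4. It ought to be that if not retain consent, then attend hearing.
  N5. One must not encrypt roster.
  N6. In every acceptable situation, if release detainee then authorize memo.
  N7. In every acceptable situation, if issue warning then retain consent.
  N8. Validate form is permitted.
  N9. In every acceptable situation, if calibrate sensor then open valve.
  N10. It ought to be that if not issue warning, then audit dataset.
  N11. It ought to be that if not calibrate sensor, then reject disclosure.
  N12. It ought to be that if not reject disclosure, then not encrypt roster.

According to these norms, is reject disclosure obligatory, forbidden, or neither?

Obligatory

Premises 3 and 6 are O(¬release_detainee → authorize_memo) and O(release_detainee → authorize_memo); every ideal world satisfies ¬release_detainee or release_detainee, so in either case authorize_memo holds — hence O(authorize_memo).
The contrapositive of premise 2 (O(audit_dataset → ¬authorize_memo)) is O(authorize_memo → ¬audit_dataset), and O(authorize_memo) is already established, so O(¬audit_dataset).
Premise 10 is O(¬issue_warning → audit_dataset); contrapositively O(¬audit_dataset → issue_warning). Since O(¬audit_dataset) holds, K gives O(issue_warning).
From O(issue_warning) and premise 7, O(issue_warning → retain_consent), we obtain O(retain_consent).
Premise 1 is O(open_valve → ¬retain_consent); contrapositively O(retain_consent → ¬open_valve). Since O(retain_consent) holds, K gives O(¬open_valve).
The contrapositive of premise 9 (O(calibrate_sensor → open_valve)) is O(¬open_valve → ¬calibrate_sensor), and O(¬open_valve) is already established, so O(¬calibrate_sensor).
Premise 11 is O(¬calibrate_sensor → reject_disclosure); since O(¬calibrate_sensor), deontic closure gives O(reject_disclosure).
Premises 4, 5, 8, 12 do not contribute to this derivation.
Hence reject_disclosure is obligatory.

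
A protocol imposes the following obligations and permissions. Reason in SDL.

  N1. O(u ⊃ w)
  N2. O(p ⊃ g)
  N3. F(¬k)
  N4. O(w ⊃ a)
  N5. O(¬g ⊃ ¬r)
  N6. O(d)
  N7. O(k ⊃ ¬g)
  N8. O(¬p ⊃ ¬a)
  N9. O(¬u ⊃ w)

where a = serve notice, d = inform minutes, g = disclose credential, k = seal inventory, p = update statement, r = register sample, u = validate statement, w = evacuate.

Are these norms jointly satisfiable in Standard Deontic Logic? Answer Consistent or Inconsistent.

Premises 1 and 9 are O(u ⊃ w) and O(¬u ⊃ w); every ideal world satisfies u or ¬u, so in either case w holds — hence O(w).
From O(w) and premise 4, O(w ⊃ a), we obtain O(a).
The contrapositive of premise 8 (O(¬p ⊃ ¬a)) is O(a ⊃ p), and O(a) is already established, so O(p).
With premise 2, O(p ⊃ g), the K-axiom yields O(g).
The contrapositive of premise 7 (O(k ⊃ ¬g)) is O(g ⊃ ¬k), and O(g) is already established, so O(¬k).
However, F(¬k) at premise 3 amounts to O(k).
We now have both O(¬k) and O(k) — k is simultaneously obligatory and forbidden, violating the D-axiom.

Inconsistent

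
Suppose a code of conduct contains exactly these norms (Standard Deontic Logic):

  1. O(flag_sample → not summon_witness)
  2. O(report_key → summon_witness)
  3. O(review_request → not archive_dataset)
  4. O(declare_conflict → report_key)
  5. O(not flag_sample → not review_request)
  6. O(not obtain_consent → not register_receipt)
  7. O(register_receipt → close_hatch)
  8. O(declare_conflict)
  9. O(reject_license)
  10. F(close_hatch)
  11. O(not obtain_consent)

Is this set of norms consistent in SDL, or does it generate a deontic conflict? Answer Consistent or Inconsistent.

Consistent

Premise 7 is O(register_receipt → close_hatch), but O(register_receipt) is not derivable from the premises, so it does not yield O(close_hatch).
So O(close_hatch) is not derivable, and the apparent clash with O(not close_hatch) does not arise.
A world satisfying every obligation exists (e.g. archive_dataset=false, close_hatch=false, declare_conflict=true, flag_sample=false, obtain_consent=false, register_receipt=false, reject_license=true, report_key=true, review_request=false, summon_witness=true); no atom is both obligatory and forbidden, so the set is consistent.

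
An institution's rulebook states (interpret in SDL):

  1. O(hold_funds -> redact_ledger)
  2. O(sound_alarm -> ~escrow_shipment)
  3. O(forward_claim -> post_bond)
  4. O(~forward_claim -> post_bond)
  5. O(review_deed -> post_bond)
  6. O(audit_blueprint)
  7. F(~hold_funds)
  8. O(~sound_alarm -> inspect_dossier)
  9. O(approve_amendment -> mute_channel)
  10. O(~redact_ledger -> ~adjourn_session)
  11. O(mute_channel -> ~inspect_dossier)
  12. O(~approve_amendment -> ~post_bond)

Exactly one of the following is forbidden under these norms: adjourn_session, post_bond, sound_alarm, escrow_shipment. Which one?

escrow_shipment

Premises 3 and 4 cover both cases: O(forward_claim -> post_bond) and O(~forward_claim -> post_bond). Since forward_claim ∨ ~forward_claim is a tautology, O(post_bond) follows.
Premise 12, O(~approve_amendment -> ~post_bond), contraposes to O(post_bond -> approve_amendment); with O(post_bond) we get O(approve_amendment).
Applying K to premise 9 (O(approve_amendment -> mute_channel)) and O(approve_amendment) yields O(mute_channel).
From O(mute_channel) and premise 11, O(mute_channel -> ~inspect_dossier), we obtain O(~inspect_dossier).
Premise 8 is O(~sound_alarm -> inspect_dossier); contrapositively O(~inspect_dossier -> sound_alarm). Since O(~inspect_dossier) holds, K gives O(sound_alarm).
From O(sound_alarm) and premise 2, O(sound_alarm -> ~escrow_shipment), we obtain O(~escrow_shipment).
So O(~escrow_shipment) holds, i.e. escrow_shipment is forbidden. None of the other listed options is forbidden under the premises.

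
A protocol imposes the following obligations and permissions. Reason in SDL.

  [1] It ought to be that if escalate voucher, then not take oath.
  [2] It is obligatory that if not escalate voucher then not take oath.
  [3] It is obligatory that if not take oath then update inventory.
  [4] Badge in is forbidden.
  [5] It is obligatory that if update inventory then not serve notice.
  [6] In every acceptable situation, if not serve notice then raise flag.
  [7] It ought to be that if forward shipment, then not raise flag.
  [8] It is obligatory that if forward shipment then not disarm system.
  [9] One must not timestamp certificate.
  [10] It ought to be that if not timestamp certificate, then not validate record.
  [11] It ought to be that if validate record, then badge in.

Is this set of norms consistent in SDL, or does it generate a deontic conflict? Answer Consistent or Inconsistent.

Consistent

Premise 11 is O(validate_record → badge_in), but O(validate_record) is not derivable from the premises, so it does not yield O(badge_in).
So O(badge_in) is not derivable, and the apparent clash with O(¬badge_in) does not arise.
A world satisfying every obligation exists (e.g. badge_in=false, disarm_system=false, escalate_voucher=false, forward_shipment=false, raise_flag=true, serve_notice=false, take_oath=false, timestamp_certificate=false, update_inventory=true, validate_record=false); no atom is both obligatory and forbidden, so the set is consistent.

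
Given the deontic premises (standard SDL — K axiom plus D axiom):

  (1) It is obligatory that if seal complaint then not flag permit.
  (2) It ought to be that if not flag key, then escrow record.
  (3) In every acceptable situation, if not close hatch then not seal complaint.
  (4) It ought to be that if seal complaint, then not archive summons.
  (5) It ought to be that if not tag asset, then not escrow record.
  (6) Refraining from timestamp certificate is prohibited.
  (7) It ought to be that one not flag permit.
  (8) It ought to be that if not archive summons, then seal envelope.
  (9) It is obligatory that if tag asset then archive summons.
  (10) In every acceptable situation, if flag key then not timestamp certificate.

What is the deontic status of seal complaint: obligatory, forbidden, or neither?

Forbidden

Premise 6 is F(¬timestamp_certificate), i.e. O(timestamp_certificate).
Premise 10, O(flag_key → ¬timestamp_certificate), contraposes to O(timestamp_certificate → ¬flag_key); with O(timestamp_certificate) we get O(¬flag_key).
Applying K to premise 2 (O(¬flag_key → escrow_record)) and O(¬flag_key) yields O(escrow_record).
The contrapositive of premise 5 (O(¬tag_asset → ¬escrow_record)) is O(escrow_record → tag_asset), and O(escrow_record) is already established, so O(tag_asset).
Premise 9 is O(tag_asset → archive_summons); since O(tag_asset), deontic closure gives O(archive_summons).
Premise 4, O(seal_complaint → ¬archive_summons), contraposes to O(archive_summons → ¬seal_complaint); with O(archive_summons) we get O(¬seal_complaint).
Premises 1, 3, 7, 8 do not contribute to this derivation.
Thus O(¬seal_complaint), which is F(seal_complaint): seal_complaint is forbidden.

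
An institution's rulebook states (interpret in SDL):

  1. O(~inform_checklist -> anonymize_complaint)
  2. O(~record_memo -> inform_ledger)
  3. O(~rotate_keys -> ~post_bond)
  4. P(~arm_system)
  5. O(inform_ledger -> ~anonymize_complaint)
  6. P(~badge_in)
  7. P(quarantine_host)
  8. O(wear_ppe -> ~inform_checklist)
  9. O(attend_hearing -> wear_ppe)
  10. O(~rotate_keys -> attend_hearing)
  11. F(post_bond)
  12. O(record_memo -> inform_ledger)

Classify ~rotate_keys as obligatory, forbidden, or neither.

Premises 12 and 2 cover both cases: O(record_memo -> inform_ledger) and O(~record_memo -> inform_ledger). Since record_memo ∨ ~record_memo is a tautology, O(inform_ledger) follows.
Premise 5 is O(inform_ledger -> ~anonymize_complaint); since O(inform_ledger), deontic closure gives O(~anonymize_complaint).
Premise 1, O(~inform_checklist -> anonymize_complaint), contraposes to O(~anonymize_complaint -> inform_checklist); with O(~anonymize_complaint) we get O(inform_checklist).
The contrapositive of premise 8 (O(wear_ppe -> ~inform_checklist)) is O(inform_checklist -> ~wear_ppe), and O(inform_checklist) is already established, so O(~wear_ppe).
The contrapositive of premise 9 (O(attend_hearing -> wear_ppe)) is O(~wear_ppe -> ~attend_hearing), and O(~wear_ppe) is already established, so O(~attend_hearing).
The contrapositive of premise 10 (O(~rotate_keys -> attend_hearing)) is O(~attend_hearing -> rotate_keys), and O(~attend_hearing) is already established, so O(rotate_keys).
Premises 3, 4, 6, 7, 11 do not contribute to this derivation.
Thus O(rotate_keys), which is F(~rotate_keys): ~rotate_keys is forbidden.

Forbidden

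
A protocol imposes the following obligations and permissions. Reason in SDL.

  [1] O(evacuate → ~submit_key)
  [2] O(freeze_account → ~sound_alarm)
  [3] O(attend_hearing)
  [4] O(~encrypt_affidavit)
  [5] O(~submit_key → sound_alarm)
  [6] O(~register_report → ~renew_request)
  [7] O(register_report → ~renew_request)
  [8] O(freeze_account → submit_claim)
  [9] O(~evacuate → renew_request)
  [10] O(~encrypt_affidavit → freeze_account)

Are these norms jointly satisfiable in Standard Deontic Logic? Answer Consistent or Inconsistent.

Premises 7 and 6 cover both cases: O(register_report → ~renew_request) and O(~register_report → ~renew_request). Since register_report ∨ ~register_report is a tautology, O(~renew_request) follows.
Premise 9 is O(~evacuate → renew_request); contrapositively O(~renew_request → evacuate). Since O(~renew_request) holds, K gives O(evacuate).
From O(evacuate) and premise 1, O(evacuate → ~submit_key), we obtain O(~submit_key).
With premise 5, O(~submit_key → sound_alarm), the K-axiom yields O(sound_alarm).
Premise 2 is O(freeze_account → ~sound_alarm); contrapositively O(sound_alarm → ~freeze_account). Since O(sound_alarm) holds, K gives O(~freeze_account).
The contrapositive of premise 10 (O(~encrypt_affidavit → freeze_account)) is O(~freeze_account → encrypt_affidavit), and O(~freeze_account) is already established, so O(encrypt_affidavit).
But premise 4 directly asserts O(~encrypt_affidavit).
We now have both O(encrypt_affidavit) and O(~encrypt_affidavit) — encrypt_affidavit is simultaneously obligatory and forbidden, violating the D-axiom.

Inconsistent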